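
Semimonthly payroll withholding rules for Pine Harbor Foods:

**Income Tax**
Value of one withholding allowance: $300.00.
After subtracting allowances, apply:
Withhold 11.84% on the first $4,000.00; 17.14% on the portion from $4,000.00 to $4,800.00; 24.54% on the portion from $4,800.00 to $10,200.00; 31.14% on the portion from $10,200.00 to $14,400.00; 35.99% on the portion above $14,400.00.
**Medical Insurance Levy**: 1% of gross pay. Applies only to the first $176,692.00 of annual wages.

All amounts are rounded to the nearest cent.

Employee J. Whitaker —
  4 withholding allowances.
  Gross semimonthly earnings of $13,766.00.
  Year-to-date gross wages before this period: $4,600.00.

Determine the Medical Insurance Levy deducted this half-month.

$137.66

Medical Insurance Levy: 1% × $13,766.00 = $137.66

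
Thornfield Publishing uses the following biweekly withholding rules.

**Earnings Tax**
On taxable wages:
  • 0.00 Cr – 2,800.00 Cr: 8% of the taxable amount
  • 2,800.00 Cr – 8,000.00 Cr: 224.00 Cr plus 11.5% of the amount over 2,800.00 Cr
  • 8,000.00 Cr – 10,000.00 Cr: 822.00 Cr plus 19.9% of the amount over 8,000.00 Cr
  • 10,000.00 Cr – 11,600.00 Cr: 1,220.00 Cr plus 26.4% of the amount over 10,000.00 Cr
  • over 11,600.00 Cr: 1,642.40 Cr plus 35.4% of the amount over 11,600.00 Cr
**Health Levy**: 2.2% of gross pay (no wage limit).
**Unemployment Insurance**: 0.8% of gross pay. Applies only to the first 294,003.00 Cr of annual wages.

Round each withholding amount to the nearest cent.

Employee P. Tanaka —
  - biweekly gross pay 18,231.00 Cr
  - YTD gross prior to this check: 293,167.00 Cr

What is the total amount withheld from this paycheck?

Earnings Tax: taxable = 18,231.00 Cr
  1,642.40 Cr + 35.4% × (18,231.00 Cr − 11,600.00 Cr) = 1,642.40 Cr + 35.4% × 6,631.00 Cr = 3,989.77 Cr
Health Levy: 2.2% × 18,231.00 Cr = 401.08 Cr
Unemployment Insurance: cap 294,003.00 Cr − YTD 293,167.00 Cr = 836.00 Cr subject; 0.8% × 836.00 Cr = 6.69 Cr
Total: 3,989.77 Cr + 401.08 Cr + 6.69 Cr = 4,397.54 Cr

4,397.54 Cr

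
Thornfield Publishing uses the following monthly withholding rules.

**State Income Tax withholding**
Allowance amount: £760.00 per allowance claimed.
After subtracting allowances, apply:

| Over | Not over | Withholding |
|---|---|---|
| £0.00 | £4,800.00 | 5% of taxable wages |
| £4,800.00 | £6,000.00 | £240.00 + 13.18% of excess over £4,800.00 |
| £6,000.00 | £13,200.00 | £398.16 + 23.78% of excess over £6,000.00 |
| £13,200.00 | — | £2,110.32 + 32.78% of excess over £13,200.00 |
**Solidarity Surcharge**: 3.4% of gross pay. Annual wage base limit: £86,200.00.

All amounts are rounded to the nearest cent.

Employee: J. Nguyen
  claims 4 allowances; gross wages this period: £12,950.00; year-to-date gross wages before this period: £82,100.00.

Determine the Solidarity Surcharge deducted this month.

Solidarity Surcharge: cap £86,200.00 − YTD £82,100.00 = £4,100.00 subject; 3.4% × £4,100.00 = £139.40

£139.40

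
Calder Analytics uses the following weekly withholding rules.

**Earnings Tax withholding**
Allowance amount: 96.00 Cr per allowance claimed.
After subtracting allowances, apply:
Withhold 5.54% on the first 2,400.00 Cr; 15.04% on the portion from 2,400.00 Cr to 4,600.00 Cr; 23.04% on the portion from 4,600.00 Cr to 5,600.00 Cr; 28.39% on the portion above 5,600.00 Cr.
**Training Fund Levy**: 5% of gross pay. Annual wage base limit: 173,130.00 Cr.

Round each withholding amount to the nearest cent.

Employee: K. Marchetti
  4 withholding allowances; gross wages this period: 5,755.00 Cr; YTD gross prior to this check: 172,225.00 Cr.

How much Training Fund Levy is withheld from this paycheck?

45.25 Cr

Training Fund Levy: cap 173,130.00 Cr − YTD 172,225.00 Cr = 905.00 Cr subject; 5% × 905.00 Cr = 45.25 Cr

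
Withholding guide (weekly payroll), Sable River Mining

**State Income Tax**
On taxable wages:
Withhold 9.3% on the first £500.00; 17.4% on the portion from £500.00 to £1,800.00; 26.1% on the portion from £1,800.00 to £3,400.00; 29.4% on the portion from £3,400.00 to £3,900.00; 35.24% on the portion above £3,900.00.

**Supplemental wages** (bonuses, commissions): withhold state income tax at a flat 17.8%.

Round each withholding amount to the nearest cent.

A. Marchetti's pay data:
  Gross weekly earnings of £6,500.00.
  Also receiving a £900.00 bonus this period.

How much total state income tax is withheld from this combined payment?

State Income Tax: taxable = £6,500.00
  £837.30 + 35.24% × (£6,500.00 − £3,900.00) = £837.30 + 35.24% × £2,600.00 = £1,753.54
Supplemental (17.8% flat on bonus): 17.8% × £900.00 = £160.20
Total state income tax: £1,753.54 + £160.20 = £1,913.74

£1,913.74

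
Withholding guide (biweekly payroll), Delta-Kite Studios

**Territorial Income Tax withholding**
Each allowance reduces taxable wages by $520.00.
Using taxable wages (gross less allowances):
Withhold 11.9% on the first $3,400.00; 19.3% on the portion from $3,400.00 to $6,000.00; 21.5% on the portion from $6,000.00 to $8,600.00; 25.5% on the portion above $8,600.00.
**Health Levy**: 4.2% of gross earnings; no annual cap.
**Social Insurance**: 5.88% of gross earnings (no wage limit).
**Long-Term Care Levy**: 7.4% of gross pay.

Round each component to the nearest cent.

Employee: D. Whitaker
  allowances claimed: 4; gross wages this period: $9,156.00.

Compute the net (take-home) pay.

Territorial Income Tax: taxable = $9,156.00 − 4×$520.00 = $7,076.00
  $906.40 + 21.5% × ($7,076.00 − $6,000.00) = $906.40 + 21.5% × $1,076.00 = $1,137.74
Health Levy: 4.2% × $9,156.00 = $384.55
Social Insurance: 5.88% × $9,156.00 = $538.37
Long-Term Care Levy: 7.4% × $9,156.00 = $677.54
Total withheld: $1,137.74 + $384.55 + $538.37 + $677.54 = $2,738.20
Net pay: $9,156.00 − $2,738.20 = $6,417.80

$6,417.80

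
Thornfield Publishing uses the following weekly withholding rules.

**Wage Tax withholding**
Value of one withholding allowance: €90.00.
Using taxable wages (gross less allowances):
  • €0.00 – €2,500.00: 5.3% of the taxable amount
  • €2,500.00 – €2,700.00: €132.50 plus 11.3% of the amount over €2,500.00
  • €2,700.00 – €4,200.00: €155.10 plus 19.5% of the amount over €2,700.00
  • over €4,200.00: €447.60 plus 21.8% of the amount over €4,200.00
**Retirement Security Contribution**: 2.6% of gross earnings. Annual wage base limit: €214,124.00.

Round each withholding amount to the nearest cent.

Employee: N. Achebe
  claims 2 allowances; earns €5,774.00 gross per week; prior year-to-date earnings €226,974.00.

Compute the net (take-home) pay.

Wage Tax: taxable = €5,774.00 − 2×€90.00 = €5,594.00
  €447.60 + 21.8% × (€5,594.00 − €4,200.00) = €447.60 + 21.8% × €1,394.00 = €751.49
Retirement Security Contribution: YTD €226,974.00 ≥ cap €214,124.00 → €0.00
Total withheld: €751.49 + €0.00 = €751.49
Net pay: €5,774.00 − €751.49 = €5,022.51

€5,022.51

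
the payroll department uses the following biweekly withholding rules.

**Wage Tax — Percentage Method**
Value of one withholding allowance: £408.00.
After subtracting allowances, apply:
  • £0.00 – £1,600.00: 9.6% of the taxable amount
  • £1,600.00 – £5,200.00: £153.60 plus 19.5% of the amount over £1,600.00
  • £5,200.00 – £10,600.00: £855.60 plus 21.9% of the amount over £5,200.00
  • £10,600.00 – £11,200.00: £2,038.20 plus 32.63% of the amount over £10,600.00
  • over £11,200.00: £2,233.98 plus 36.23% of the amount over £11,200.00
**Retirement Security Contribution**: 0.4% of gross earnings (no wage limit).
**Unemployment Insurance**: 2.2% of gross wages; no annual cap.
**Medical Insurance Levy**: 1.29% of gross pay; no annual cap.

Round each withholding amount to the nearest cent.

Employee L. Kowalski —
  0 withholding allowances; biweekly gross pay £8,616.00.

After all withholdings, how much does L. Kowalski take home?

Wage Tax: taxable = £8,616.00
  £855.60 + 21.9% × (£8,616.00 − £5,200.00) = £855.60 + 21.9% × £3,416.00 = £1,603.70
Retirement Security Contribution: 0.4% × £8,616.00 = £34.46
Unemployment Insurance: 2.2% × £8,616.00 = £189.55
Medical Insurance Levy: 1.29% × £8,616.00 = £111.15
Total withheld: £1,603.70 + £34.46 + £189.55 + £111.15 = £1,938.86
Net pay: £8,616.00 − £1,938.86 = £6,677.14

£6,677.14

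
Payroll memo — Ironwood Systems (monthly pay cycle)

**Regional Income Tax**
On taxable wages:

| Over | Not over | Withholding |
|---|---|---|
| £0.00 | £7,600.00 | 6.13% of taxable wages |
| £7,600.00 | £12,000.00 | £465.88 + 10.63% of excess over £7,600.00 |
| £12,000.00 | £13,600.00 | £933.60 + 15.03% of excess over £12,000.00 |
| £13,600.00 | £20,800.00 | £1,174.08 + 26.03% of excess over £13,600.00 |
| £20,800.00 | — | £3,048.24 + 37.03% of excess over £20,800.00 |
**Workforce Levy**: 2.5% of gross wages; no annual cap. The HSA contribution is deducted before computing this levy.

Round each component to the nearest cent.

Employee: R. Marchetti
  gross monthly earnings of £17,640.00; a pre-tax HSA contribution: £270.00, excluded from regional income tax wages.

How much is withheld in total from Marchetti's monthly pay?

£2,589.66

Regional Income Tax: taxable = £17,640.00 − £270.00 = £17,370.00
  £1,174.08 + 26.03% × (£17,370.00 − £13,600.00) = £1,174.08 + 26.03% × £3,770.00 = £2,155.41
Workforce Levy: 2.5% × £17,370.00 = £434.25
Total: £2,155.41 + £434.25 = £2,589.66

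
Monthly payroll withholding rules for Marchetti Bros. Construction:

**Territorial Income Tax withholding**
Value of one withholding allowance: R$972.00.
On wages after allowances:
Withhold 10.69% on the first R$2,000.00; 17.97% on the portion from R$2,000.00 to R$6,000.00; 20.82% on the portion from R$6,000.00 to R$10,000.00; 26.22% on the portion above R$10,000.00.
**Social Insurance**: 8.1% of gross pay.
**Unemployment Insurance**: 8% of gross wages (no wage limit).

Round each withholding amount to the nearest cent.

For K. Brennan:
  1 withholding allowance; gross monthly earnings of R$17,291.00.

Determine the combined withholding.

Territorial Income Tax: taxable = R$17,291.00 − 1×R$972.00 = R$16,319.00
  R$1,765.40 + 26.22% × (R$16,319.00 − R$10,000.00) = R$1,765.40 + 26.22% × R$6,319.00 = R$3,422.24
Social Insurance: 8.1% × R$17,291.00 = R$1,400.57
Unemployment Insurance: 8% × R$17,291.00 = R$1,383.28
Total: R$3,422.24 + R$1,400.57 + R$1,383.28 = R$6,206.09

R$6,206.09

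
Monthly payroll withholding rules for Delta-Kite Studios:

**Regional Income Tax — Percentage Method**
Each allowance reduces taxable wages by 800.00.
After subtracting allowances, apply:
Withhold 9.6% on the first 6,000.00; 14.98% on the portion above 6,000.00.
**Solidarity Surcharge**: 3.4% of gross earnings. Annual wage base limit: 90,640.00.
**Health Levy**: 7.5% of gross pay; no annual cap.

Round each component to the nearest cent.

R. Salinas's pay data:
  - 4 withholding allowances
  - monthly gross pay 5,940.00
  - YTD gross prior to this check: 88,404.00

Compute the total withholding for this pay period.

784.56

Regional Income Tax: taxable = 5,940.00 − 4×800.00 = 2,740.00
  9.6% × 2,740.00 = 263.04
Solidarity Surcharge: cap 90,640.00 − YTD 88,404.00 = 2,236.00 subject; 3.4% × 2,236.00 = 76.02
Health Levy: 7.5% × 5,940.00 = 445.50
Total: 263.04 + 76.02 + 445.50 = 784.56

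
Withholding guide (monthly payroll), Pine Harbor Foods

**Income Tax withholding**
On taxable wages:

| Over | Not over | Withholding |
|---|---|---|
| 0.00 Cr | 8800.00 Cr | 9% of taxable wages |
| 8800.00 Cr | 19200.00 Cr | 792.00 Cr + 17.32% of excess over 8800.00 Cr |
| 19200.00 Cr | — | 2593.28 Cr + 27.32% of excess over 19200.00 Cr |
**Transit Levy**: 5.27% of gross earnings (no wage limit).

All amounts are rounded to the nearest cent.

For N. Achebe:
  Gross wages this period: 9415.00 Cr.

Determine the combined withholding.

1394.69 Cr

Income Tax: taxable = 9415.00 Cr
  792.00 Cr + 17.32% × (9415.00 Cr − 8800.00 Cr) = 792.00 Cr + 17.32% × 615.00 Cr = 898.52 Cr
Transit Levy: 5.27% × 9415.00 Cr = 496.17 Cr
Total: 898.52 Cr + 496.17 Cr = 1394.69 Cr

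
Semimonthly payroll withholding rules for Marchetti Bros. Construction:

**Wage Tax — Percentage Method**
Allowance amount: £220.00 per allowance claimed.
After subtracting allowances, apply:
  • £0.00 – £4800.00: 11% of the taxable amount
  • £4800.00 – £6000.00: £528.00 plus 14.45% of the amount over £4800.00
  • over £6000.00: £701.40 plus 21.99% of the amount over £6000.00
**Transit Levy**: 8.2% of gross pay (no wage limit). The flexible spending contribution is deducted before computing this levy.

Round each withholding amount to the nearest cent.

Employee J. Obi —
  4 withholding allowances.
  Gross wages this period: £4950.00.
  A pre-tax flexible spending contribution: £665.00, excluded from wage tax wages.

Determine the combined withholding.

£725.92

Wage Tax: taxable = £4950.00 − £665.00 − 4×£220.00 = £3405.00
  11% × £3405.00 = £374.55
Transit Levy: 8.2% × £4285.00 = £351.37
Total: £374.55 + £351.37 = £725.92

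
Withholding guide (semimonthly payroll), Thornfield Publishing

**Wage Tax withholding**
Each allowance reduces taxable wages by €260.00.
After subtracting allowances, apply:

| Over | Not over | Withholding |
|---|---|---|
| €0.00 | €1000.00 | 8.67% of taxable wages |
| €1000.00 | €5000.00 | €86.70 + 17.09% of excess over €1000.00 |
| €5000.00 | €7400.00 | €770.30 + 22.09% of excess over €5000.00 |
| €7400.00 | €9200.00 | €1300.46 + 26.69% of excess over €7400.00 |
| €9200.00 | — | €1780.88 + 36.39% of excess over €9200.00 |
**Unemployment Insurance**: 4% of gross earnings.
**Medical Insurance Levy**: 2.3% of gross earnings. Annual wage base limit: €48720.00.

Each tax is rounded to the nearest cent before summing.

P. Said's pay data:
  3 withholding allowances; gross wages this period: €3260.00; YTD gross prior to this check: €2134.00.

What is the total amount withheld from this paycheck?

€545.01

Wage Tax: taxable = €3260.00 − 3×€260.00 = €2480.00
  €86.70 + 17.09% × (€2480.00 − €1000.00) = €86.70 + 17.09% × €1480.00 = €339.63
Unemployment Insurance: 4% × €3260.00 = €130.40
Medical Insurance Levy: 2.3% × €3260.00 = €74.98
Total: €339.63 + €130.40 + €74.98 = €545.01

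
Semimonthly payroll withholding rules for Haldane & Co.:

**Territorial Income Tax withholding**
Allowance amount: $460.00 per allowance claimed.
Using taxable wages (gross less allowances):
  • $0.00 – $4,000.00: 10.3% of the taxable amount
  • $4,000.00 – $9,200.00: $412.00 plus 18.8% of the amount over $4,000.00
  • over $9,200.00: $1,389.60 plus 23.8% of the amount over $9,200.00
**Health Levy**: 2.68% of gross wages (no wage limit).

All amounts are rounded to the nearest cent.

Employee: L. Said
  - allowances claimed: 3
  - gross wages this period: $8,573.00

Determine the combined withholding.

Territorial Income Tax: taxable = $8,573.00 − 3×$460.00 = $7,193.00
  $412.00 + 18.8% × ($7,193.00 − $4,000.00) = $412.00 + 18.8% × $3,193.00 = $1,012.28
Health Levy: 2.68% × $8,573.00 = $229.76
Total: $1,012.28 + $229.76 = $1,242.04

$1,242.04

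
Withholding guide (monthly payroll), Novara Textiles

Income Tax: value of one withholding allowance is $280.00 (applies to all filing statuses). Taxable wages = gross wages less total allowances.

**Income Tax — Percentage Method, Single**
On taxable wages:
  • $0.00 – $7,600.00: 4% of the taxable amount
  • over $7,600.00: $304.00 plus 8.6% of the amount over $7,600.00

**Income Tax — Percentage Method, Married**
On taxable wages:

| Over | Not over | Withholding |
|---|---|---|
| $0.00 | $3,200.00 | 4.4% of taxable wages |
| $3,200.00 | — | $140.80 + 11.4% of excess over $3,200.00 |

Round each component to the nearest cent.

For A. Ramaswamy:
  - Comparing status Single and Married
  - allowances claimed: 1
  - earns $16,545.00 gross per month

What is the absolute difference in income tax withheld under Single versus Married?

$581.02

Income Tax (Single): taxable = $16,545.00 − 1×$280.00 = $16,265.00
  $304.00 + 8.6% × ($16,265.00 − $7,600.00) = $304.00 + 8.6% × $8,665.00 = $1,049.19
Income Tax (Married): taxable = $16,545.00 − 1×$280.00 = $16,265.00
  $140.80 + 11.4% × ($16,265.00 − $3,200.00) = $140.80 + 11.4% × $13,065.00 = $1,630.21
Difference: |$1,049.19 − $1,630.21| = $581.02 (higher under Married)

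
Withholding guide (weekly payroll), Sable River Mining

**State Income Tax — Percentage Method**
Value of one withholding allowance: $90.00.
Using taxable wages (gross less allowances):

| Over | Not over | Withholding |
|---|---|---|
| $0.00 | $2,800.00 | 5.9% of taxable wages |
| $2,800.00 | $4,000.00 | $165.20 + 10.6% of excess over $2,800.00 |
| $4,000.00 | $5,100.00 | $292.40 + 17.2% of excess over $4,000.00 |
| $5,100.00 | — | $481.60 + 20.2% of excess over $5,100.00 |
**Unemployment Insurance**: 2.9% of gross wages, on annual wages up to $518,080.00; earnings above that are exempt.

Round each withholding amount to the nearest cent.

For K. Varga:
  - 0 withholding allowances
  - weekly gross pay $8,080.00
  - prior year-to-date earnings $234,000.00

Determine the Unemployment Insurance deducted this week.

Unemployment Insurance: 2.9% × $8,080.00 = $234.32

$234.32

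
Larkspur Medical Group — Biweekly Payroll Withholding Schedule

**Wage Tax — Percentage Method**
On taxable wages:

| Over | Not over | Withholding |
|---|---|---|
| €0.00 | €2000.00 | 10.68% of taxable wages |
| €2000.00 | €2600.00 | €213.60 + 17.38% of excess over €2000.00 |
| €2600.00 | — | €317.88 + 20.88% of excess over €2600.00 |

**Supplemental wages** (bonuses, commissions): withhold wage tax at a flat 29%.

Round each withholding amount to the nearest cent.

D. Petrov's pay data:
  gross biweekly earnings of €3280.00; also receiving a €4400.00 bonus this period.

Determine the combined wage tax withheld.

€1735.86

Wage Tax: taxable = €3280.00
  €317.88 + 20.88% × (€3280.00 − €2600.00) = €317.88 + 20.88% × €680.00 = €459.86
Supplemental (29% flat on bonus): 29% × €4400.00 = €1276.00
Total wage tax: €459.86 + €1276.00 = €1735.86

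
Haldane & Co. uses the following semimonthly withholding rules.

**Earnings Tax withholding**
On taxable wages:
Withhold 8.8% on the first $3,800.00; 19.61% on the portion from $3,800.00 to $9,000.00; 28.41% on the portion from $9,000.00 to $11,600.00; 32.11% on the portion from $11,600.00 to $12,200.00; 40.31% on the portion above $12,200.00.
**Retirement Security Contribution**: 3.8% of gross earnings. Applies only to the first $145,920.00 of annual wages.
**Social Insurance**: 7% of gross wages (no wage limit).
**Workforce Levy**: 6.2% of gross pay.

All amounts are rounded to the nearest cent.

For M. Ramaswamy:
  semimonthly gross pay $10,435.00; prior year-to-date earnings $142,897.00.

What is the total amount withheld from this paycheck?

$3,254.09

Earnings Tax: taxable = $10,435.00
  $1,354.12 + 28.41% × ($10,435.00 − $9,000.00) = $1,354.12 + 28.41% × $1,435.00 = $1,761.80
Retirement Security Contribution: cap $145,920.00 − YTD $142,897.00 = $3,023.00 subject; 3.8% × $3,023.00 = $114.87
Social Insurance: 7% × $10,435.00 = $730.45
Workforce Levy: 6.2% × $10,435.00 = $646.97
Total: $1,761.80 + $114.87 + $730.45 + $646.97 = $3,254.09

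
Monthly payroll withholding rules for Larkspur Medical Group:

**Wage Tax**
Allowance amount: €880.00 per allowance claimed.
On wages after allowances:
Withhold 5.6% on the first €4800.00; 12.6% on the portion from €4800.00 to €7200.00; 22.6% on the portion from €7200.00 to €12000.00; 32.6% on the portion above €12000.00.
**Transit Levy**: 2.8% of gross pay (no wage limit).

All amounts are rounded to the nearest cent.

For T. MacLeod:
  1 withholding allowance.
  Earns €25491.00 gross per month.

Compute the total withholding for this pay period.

€6480.94

Wage Tax: taxable = €25491.00 − 1×€880.00 = €24611.00
  €1656.00 + 32.6% × (€24611.00 − €12000.00) = €1656.00 + 32.6% × €12611.00 = €5767.19
Transit Levy: 2.8% × €25491.00 = €713.75
Total: €5767.19 + €713.75 = €6480.94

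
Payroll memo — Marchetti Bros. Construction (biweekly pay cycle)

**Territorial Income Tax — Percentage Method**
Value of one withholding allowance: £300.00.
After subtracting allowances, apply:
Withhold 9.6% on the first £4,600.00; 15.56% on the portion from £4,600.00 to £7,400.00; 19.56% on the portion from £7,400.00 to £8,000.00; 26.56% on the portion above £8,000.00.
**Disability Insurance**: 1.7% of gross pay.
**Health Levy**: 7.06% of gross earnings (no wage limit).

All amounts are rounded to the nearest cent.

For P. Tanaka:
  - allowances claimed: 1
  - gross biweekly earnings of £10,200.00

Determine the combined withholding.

£2,392.80

Territorial Income Tax: taxable = £10,200.00 − 1×£300.00 = £9,900.00
  £994.64 + 26.56% × (£9,900.00 − £8,000.00) = £994.64 + 26.56% × £1,900.00 = £1,499.28
Disability Insurance: 1.7% × £10,200.00 = £173.40
Health Levy: 7.06% × £10,200.00 = £720.12
Total: £1,499.28 + £173.40 + £720.12 = £2,392.80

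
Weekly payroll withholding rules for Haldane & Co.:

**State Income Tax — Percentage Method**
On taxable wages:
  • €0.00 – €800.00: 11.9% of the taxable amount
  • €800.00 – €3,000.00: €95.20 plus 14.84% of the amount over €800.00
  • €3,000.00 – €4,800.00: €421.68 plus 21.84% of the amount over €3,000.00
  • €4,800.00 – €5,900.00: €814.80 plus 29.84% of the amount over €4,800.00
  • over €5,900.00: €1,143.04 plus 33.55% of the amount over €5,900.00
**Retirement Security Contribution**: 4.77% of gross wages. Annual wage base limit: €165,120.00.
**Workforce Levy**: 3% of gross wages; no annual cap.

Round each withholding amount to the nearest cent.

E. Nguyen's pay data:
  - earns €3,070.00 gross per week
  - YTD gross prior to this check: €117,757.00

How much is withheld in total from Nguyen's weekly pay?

€675.51

State Income Tax: taxable = €3,070.00
  €421.68 + 21.84% × (€3,070.00 − €3,000.00) = €421.68 + 21.84% × €70.00 = €436.97
Retirement Security Contribution: 4.77% × €3,070.00 = €146.44
Workforce Levy: 3% × €3,070.00 = €92.10
Total: €436.97 + €146.44 + €92.10 = €675.51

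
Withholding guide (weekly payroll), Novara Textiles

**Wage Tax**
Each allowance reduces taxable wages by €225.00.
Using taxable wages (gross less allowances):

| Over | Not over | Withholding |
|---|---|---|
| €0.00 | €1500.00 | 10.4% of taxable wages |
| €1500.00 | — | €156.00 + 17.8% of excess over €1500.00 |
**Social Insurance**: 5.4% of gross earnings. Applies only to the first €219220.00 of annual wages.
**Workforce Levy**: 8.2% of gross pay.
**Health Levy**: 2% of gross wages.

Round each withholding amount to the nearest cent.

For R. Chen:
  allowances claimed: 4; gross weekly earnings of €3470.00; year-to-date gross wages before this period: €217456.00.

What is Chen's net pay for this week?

€2674.34

Wage Tax: taxable = €3470.00 − 4×€225.00 = €2570.00
  €156.00 + 17.8% × (€2570.00 − €1500.00) = €156.00 + 17.8% × €1070.00 = €346.46
Social Insurance: cap €219220.00 − YTD €217456.00 = €1764.00 subject; 5.4% × €1764.00 = €95.26
Workforce Levy: 8.2% × €3470.00 = €284.54
Health Levy: 2% × €3470.00 = €69.40
Total withheld: €346.46 + €95.26 + €284.54 + €69.40 = €795.66
Net pay: €3470.00 − €795.66 = €2674.34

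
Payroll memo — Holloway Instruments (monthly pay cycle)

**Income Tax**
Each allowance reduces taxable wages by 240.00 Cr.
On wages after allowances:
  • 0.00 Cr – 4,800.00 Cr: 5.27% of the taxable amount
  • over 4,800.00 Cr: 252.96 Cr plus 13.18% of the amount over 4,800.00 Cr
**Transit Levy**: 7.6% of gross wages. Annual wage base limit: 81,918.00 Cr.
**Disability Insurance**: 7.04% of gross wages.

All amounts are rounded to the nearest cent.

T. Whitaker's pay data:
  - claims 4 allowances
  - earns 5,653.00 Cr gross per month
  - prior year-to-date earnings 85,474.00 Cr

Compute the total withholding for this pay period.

Income Tax: taxable = 5,653.00 Cr − 4×240.00 Cr = 4,693.00 Cr
  5.27% × 4,693.00 Cr = 247.32 Cr
Transit Levy: YTD 85,474.00 Cr ≥ cap 81,918.00 Cr → 0.00 Cr
Disability Insurance: 7.04% × 5,653.00 Cr = 397.97 Cr
Total: 247.32 Cr + 0.00 Cr + 397.97 Cr = 645.29 Cr

645.29 Cr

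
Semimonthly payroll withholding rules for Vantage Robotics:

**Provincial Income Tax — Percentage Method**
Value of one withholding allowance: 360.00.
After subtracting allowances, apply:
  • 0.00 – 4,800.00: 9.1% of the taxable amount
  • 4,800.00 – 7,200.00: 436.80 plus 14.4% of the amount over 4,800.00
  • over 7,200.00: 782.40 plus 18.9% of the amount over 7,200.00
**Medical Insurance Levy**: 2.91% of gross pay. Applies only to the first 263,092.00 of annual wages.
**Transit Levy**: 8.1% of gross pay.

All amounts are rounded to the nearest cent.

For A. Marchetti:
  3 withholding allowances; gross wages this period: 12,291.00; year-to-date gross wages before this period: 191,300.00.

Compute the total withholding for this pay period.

2,893.72

Provincial Income Tax: taxable = 12,291.00 − 3×360.00 = 11,211.00
  782.40 + 18.9% × (11,211.00 − 7,200.00) = 782.40 + 18.9% × 4,011.00 = 1,540.48
Medical Insurance Levy: 2.91% × 12,291.00 = 357.67
Transit Levy: 8.1% × 12,291.00 = 995.57
Total: 1,540.48 + 357.67 + 995.57 = 2,893.72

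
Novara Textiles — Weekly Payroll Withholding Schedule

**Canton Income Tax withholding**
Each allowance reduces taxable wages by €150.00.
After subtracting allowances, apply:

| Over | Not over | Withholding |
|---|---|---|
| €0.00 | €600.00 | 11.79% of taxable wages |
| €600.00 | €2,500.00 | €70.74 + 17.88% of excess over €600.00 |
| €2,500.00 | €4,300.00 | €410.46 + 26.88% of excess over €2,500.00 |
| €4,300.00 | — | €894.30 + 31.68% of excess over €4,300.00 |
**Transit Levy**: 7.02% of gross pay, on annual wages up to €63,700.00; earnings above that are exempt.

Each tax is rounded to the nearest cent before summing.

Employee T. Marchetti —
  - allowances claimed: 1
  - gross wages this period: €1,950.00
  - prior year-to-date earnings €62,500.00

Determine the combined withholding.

€369.54

Canton Income Tax: taxable = €1,950.00 − 1×€150.00 = €1,800.00
  €70.74 + 17.88% × (€1,800.00 − €600.00) = €70.74 + 17.88% × €1,200.00 = €285.30
Transit Levy: cap €63,700.00 − YTD €62,500.00 = €1,200.00 subject; 7.02% × €1,200.00 = €84.24
Total: €285.30 + €84.24 = €369.54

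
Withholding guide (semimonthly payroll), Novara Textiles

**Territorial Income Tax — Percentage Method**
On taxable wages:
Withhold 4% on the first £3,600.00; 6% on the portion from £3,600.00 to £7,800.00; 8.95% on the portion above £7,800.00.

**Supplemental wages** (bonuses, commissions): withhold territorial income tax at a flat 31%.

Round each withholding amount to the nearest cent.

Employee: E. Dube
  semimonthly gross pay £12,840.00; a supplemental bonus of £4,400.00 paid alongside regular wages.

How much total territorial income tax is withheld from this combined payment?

£2,211.08

Territorial Income Tax: taxable = £12,840.00
  £396.00 + 8.95% × (£12,840.00 − £7,800.00) = £396.00 + 8.95% × £5,040.00 = £847.08
Supplemental (31% flat on bonus): 31% × £4,400.00 = £1,364.00
Total territorial income tax: £847.08 + £1,364.00 = £2,211.08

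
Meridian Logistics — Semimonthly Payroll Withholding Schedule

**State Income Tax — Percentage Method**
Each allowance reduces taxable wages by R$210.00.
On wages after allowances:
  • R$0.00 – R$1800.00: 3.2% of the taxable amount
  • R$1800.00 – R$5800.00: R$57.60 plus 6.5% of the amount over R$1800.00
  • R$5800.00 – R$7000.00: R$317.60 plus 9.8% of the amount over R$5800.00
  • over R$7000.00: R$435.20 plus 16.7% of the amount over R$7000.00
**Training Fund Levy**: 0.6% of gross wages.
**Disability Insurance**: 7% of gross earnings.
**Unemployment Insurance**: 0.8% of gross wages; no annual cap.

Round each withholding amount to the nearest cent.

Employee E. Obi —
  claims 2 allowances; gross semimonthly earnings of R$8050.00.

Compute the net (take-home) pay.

State Income Tax: taxable = R$8050.00 − 2×R$210.00 = R$7630.00
  R$435.20 + 16.7% × (R$7630.00 − R$7000.00) = R$435.20 + 16.7% × R$630.00 = R$540.41
Training Fund Levy: 0.6% × R$8050.00 = R$48.30
Disability Insurance: 7% × R$8050.00 = R$563.50
Unemployment Insurance: 0.8% × R$8050.00 = R$64.40
Total withheld: R$540.41 + R$48.30 + R$563.50 + R$64.40 = R$1216.61
Net pay: R$8050.00 − R$1216.61 = R$6833.39

R$6833.39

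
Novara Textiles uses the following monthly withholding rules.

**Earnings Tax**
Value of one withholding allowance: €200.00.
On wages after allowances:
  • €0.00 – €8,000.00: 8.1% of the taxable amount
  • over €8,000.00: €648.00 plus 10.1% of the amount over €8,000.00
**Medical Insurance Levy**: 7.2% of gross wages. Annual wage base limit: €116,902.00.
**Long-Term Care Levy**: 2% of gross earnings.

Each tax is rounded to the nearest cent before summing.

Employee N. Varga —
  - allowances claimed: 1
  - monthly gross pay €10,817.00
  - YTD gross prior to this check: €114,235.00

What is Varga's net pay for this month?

€9,496.32

Earnings Tax: taxable = €10,817.00 − 1×€200.00 = €10,617.00
  €648.00 + 10.1% × (€10,617.00 − €8,000.00) = €648.00 + 10.1% × €2,617.00 = €912.32
Medical Insurance Levy: cap €116,902.00 − YTD €114,235.00 = €2,667.00 subject; 7.2% × €2,667.00 = €192.02
Long-Term Care Levy: 2% × €10,817.00 = €216.34
Total withheld: €912.32 + €192.02 + €216.34 = €1,320.68
Net pay: €10,817.00 − €1,320.68 = €9,496.32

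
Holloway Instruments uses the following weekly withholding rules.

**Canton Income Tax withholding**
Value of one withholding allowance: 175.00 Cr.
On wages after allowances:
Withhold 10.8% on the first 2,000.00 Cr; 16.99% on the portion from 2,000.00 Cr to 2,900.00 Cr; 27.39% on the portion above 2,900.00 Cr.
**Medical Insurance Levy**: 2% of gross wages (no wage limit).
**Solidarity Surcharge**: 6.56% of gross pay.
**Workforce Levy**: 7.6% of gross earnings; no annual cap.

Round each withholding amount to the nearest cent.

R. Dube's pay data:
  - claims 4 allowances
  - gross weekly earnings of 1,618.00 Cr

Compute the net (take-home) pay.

1,257.39 Cr

Canton Income Tax: taxable = 1,618.00 Cr − 4×175.00 Cr = 918.00 Cr
  10.8% × 918.00 Cr = 99.14 Cr
Medical Insurance Levy: 2% × 1,618.00 Cr = 32.36 Cr
Solidarity Surcharge: 6.56% × 1,618.00 Cr = 106.14 Cr
Workforce Levy: 7.6% × 1,618.00 Cr = 122.97 Cr
Total withheld: 99.14 Cr + 32.36 Cr + 106.14 Cr + 122.97 Cr = 360.61 Cr
Net pay: 1,618.00 Cr − 360.61 Cr = 1,257.39 Cr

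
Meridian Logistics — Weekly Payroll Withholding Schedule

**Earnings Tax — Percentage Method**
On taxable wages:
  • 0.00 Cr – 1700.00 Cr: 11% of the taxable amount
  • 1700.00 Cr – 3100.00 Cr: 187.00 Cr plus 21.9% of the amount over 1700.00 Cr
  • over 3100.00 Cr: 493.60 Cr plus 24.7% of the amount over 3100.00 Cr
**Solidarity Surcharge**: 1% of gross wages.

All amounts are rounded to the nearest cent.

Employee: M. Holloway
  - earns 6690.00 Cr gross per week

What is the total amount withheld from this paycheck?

1447.23 Cr

Earnings Tax: taxable = 6690.00 Cr
  493.60 Cr + 24.7% × (6690.00 Cr − 3100.00 Cr) = 493.60 Cr + 24.7% × 3590.00 Cr = 1380.33 Cr
Solidarity Surcharge: 1% × 6690.00 Cr = 66.90 Cr
Total: 1380.33 Cr + 66.90 Cr = 1447.23 Cr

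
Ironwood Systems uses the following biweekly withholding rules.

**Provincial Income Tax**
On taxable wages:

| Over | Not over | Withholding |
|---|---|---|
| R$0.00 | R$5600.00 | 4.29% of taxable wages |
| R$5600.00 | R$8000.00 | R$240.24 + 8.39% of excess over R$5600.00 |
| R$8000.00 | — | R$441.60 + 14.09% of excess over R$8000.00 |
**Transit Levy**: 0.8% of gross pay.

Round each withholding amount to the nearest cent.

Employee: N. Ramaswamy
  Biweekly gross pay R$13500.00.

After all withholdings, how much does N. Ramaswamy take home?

Provincial Income Tax: taxable = R$13500.00
  R$441.60 + 14.09% × (R$13500.00 − R$8000.00) = R$441.60 + 14.09% × R$5500.00 = R$1216.55
Transit Levy: 0.8% × R$13500.00 = R$108.00
Total withheld: R$1216.55 + R$108.00 = R$1324.55
Net pay: R$13500.00 − R$1324.55 = R$12175.45

R$12175.45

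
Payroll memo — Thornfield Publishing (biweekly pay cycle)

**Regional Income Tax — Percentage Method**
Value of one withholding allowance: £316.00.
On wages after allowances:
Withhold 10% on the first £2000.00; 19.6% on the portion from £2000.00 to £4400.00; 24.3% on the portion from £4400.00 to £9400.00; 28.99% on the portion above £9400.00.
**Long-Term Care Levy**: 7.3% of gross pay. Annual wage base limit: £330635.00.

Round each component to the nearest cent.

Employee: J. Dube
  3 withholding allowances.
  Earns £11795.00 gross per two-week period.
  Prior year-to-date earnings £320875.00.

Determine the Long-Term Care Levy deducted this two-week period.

£712.48

Long-Term Care Levy: cap £330635.00 − YTD £320875.00 = £9760.00 subject; 7.3% × £9760.00 = £712.48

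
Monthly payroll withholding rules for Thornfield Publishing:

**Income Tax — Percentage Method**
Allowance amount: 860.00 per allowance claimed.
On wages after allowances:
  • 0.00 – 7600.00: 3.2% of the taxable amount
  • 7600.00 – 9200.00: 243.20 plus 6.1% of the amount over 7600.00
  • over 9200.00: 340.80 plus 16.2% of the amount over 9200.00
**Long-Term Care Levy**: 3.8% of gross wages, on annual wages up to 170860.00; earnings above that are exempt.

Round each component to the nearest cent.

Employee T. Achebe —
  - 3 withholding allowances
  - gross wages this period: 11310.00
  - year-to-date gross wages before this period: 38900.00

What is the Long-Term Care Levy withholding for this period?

429.78

Long-Term Care Levy: 3.8% × 11310.00 = 429.78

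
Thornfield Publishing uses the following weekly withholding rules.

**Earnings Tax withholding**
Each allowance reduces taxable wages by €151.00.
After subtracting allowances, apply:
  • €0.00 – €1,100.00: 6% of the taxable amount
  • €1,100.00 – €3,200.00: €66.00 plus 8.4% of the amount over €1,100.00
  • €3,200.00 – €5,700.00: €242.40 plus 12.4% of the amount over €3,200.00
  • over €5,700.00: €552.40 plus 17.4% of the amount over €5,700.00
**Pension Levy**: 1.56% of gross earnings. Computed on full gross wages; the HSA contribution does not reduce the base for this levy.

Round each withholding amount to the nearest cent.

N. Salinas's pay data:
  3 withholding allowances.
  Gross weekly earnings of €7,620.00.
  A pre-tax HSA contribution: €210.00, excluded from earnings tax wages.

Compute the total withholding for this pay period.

Earnings Tax: taxable = €7,620.00 − €210.00 − 3×€151.00 = €6,957.00
  €552.40 + 17.4% × (€6,957.00 − €5,700.00) = €552.40 + 17.4% × €1,257.00 = €771.12
Pension Levy: 1.56% × €7,620.00 = €118.87
Total: €771.12 + €118.87 = €889.99

€889.99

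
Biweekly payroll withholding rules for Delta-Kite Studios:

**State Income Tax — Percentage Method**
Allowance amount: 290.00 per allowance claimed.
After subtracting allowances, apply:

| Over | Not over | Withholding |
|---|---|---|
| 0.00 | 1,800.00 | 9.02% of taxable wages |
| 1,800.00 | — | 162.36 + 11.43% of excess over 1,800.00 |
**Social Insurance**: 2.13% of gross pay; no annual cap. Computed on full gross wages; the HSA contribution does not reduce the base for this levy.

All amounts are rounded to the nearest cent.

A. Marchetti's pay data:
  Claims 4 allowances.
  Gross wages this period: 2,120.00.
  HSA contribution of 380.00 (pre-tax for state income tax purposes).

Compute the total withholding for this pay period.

State Income Tax: taxable = 2,120.00 − 380.00 − 4×290.00 = 580.00
  9.02% × 580.00 = 52.32
Social Insurance: 2.13% × 2,120.00 = 45.16
Total: 52.32 + 45.16 = 97.48

97.48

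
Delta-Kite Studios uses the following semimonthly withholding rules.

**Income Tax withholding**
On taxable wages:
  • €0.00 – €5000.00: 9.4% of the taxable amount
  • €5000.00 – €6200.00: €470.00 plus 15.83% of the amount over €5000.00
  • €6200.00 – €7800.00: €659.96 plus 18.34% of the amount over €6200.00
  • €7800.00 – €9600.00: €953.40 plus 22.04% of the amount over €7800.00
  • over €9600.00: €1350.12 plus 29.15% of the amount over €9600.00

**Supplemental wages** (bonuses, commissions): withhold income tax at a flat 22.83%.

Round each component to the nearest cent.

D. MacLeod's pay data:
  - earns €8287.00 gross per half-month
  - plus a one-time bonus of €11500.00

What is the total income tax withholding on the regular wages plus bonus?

Income Tax: taxable = €8287.00
  €953.40 + 22.04% × (€8287.00 − €7800.00) = €953.40 + 22.04% × €487.00 = €1060.73
Supplemental (22.83% flat on bonus): 22.83% × €11500.00 = €2625.45
Total income tax: €1060.73 + €2625.45 = €3686.18

€3686.18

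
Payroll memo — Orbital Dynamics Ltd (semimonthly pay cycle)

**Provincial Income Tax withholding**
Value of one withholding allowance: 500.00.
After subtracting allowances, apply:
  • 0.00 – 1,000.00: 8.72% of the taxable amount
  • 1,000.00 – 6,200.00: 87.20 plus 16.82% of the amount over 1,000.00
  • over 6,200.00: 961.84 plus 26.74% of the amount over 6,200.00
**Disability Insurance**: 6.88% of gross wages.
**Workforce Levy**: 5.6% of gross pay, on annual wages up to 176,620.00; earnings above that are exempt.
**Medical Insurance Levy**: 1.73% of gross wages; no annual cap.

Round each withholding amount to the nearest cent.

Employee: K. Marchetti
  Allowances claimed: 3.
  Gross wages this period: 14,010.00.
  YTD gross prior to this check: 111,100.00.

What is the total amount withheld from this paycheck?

Provincial Income Tax: taxable = 14,010.00 − 3×500.00 = 12,510.00
  961.84 + 26.74% × (12,510.00 − 6,200.00) = 961.84 + 26.74% × 6,310.00 = 2,649.13
Disability Insurance: 6.88% × 14,010.00 = 963.89
Workforce Levy: 5.6% × 14,010.00 = 784.56
Medical Insurance Levy: 1.73% × 14,010.00 = 242.37
Total: 2,649.13 + 963.89 + 784.56 + 242.37 = 4,639.95

4,639.95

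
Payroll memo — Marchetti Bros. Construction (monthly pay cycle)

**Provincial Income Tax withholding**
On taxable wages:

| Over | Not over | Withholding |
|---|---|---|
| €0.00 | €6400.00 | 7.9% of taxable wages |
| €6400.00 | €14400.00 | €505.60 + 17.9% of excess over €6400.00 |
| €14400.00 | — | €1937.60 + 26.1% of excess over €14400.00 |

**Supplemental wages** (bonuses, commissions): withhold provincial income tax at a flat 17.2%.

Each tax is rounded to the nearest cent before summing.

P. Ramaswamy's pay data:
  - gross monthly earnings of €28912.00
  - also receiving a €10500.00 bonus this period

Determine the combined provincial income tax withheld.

Provincial Income Tax: taxable = €28912.00
  €1937.60 + 26.1% × (€28912.00 − €14400.00) = €1937.60 + 26.1% × €14512.00 = €5725.23
Supplemental (17.2% flat on bonus): 17.2% × €10500.00 = €1806.00
Total provincial income tax: €5725.23 + €1806.00 = €7531.23

€7531.23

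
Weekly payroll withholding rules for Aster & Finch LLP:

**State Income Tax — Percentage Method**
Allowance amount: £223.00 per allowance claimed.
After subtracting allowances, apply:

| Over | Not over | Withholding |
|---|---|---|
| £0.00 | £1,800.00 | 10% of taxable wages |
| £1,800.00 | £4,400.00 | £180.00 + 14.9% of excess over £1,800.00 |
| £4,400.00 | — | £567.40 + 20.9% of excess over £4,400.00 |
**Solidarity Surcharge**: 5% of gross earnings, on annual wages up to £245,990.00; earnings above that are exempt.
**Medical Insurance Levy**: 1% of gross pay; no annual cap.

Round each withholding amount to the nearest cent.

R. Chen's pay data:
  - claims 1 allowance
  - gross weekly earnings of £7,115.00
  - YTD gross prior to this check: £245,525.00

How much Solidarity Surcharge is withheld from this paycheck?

£23.25

Solidarity Surcharge: cap £245,990.00 − YTD £245,525.00 = £465.00 subject; 5% × £465.00 = £23.25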